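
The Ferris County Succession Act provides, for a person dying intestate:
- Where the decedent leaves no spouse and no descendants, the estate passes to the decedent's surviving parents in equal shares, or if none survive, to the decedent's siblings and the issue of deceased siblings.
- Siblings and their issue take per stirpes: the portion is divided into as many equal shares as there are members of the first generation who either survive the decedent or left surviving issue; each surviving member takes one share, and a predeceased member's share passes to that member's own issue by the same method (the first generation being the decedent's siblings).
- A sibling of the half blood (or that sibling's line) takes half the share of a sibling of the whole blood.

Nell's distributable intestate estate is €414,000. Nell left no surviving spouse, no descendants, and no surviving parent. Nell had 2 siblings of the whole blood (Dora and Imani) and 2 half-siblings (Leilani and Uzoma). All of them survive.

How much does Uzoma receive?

Uzoma receives €69,000.

The entire €414,000 passes to the siblings and their issue.
Counting each half-blood sibling's line as half a unit, there are 3 units in €414,000, so one unit is €138,000. Whole-blood lines (Dora and Imani) take €138,000 each; half-blood lines (Leilani and Uzoma) take €69,000 each.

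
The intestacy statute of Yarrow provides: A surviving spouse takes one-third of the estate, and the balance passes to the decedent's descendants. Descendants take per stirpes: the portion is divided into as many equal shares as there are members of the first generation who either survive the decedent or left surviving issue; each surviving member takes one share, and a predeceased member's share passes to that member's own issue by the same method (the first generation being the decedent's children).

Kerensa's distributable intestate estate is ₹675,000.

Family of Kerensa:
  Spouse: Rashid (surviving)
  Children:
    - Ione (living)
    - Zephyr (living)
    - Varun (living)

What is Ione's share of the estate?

Ione receives ₹150,000.

Rashid takes one-third of ₹675,000 = ₹225,000. The remaining ₹450,000 passes to the descendants.
The descendants' portion (₹450,000) is divided into 3 shares of ₹150,000: Ione, Zephyr, and Varun each take ₹150,000.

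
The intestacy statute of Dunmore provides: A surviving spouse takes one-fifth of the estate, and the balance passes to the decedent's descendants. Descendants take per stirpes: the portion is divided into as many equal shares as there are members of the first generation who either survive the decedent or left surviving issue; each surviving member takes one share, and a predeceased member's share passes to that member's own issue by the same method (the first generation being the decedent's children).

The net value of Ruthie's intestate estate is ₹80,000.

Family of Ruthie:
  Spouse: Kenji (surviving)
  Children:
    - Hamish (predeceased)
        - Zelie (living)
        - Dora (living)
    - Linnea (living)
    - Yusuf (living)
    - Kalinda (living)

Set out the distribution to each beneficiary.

Kenji: ₹16,000; Zelie: ₹8,000; Dora: ₹8,000; Linnea: ₹16,000; Yusuf: ₹16,000; Kalinda: ₹16,000

Kenji takes one-fifth of ₹80,000 = ₹16,000. The remaining ₹64,000 passes to the descendants.
The descendants' portion (₹64,000) is divided into 4 shares of ₹16,000: Linnea, Yusuf, and Kalinda each take ₹16,000; Hamish's ₹16,000 share passes to Hamish's issue.
Hamish's share (₹16,000) is divided into 2 shares of ₹8,000: Zelie and Dora each take ₹8,000.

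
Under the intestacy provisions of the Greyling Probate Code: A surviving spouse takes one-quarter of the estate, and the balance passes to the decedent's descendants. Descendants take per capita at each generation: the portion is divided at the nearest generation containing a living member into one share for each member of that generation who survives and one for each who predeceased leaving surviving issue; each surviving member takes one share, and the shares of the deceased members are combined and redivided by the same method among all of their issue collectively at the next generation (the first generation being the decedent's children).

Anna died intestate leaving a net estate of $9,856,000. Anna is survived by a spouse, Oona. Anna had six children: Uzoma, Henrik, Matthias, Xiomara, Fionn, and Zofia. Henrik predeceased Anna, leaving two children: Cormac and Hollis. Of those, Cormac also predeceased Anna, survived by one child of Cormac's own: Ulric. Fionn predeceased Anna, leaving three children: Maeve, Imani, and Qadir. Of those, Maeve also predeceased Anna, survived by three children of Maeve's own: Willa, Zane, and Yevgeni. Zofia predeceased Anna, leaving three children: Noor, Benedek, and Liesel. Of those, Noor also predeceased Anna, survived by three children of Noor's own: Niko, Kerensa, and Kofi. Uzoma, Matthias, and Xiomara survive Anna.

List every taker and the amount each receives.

Oona takes one-quarter of $9,856,000 = $2,464,000. The remaining $7,392,000 passes to the descendants.
The descendants' portion ($7,392,000) is divided at the children's generation into 6 shares of $1,232,000. Uzoma, Matthias, and Xiomara each take $1,232,000. The 3 shares of the deceased (Henrik, Fionn, and Zofia) are combined into a pool of $3,696,000.
That pool ($3,696,000) is divided at the grandchildren's generation into 8 shares of $462,000. Hollis, Imani, Qadir, Benedek, and Liesel each take $462,000. The 3 shares of the deceased (Cormac, Maeve, and Noor) are combined into a pool of $1,386,000.
That pool ($1,386,000) is divided at the great-grandchildren's generation equally among Ulric, Willa, Zane, Yevgeni, Niko, Kerensa, and Kofi: $198,000 each.

Oona: $2,464,000; Uzoma: $1,232,000; Ulric: $198,000; Hollis: $462,000; Matthias: $1,232,000; Xiomara: $1,232,000; Willa: $198,000; Zane: $198,000; Yevgeni: $198,000; Imani: $462,000; Qadir: $462,000; Niko: $198,000; Kerensa: $198,000; Kofi: $198,000; Benedek: $462,000; Liesel: $462,000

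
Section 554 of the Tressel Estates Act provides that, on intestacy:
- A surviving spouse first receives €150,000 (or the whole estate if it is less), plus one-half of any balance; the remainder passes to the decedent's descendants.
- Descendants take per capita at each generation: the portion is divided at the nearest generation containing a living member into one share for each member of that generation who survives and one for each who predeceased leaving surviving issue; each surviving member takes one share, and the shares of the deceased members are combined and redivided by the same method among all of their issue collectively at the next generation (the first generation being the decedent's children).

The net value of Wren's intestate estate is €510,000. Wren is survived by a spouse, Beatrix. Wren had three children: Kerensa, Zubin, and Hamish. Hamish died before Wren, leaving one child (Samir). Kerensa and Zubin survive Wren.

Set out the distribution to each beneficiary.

Beatrix: €330,000; Kerensa: €60,000; Zubin: €60,000; Samir: €60,000

Beatrix first takes €150,000, leaving a balance of €360,000. Beatrix then takes one-half of the balance (€180,000), for a total of €330,000. The remaining €180,000 passes to the descendants.
The descendants' portion (€180,000) is divided at the children's generation into 3 shares of €60,000. Kerensa and Zubin each take €60,000. The remaining share for the deceased Hamish (€60,000) is carried to the next generation.
That pool (€60,000) passes entirely to Samir, the sole taker at the grandchildren's generation.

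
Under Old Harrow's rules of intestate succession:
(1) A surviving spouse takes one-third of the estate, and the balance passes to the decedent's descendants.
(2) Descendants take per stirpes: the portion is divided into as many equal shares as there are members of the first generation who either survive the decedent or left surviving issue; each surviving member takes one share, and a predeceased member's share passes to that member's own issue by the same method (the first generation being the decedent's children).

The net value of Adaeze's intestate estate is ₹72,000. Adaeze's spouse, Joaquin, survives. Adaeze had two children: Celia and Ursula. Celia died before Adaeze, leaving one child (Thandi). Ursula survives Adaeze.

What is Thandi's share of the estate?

Thandi receives ₹24,000.

Joaquin takes one-third of ₹72,000 = ₹24,000. The remaining ₹48,000 passes to the descendants.
The descendants' portion (₹48,000) is divided into 2 shares of ₹24,000: Ursula takes ₹24,000; Celia's ₹24,000 share passes to Celia's issue.
Celia's share (₹24,000) passes entirely to Thandi.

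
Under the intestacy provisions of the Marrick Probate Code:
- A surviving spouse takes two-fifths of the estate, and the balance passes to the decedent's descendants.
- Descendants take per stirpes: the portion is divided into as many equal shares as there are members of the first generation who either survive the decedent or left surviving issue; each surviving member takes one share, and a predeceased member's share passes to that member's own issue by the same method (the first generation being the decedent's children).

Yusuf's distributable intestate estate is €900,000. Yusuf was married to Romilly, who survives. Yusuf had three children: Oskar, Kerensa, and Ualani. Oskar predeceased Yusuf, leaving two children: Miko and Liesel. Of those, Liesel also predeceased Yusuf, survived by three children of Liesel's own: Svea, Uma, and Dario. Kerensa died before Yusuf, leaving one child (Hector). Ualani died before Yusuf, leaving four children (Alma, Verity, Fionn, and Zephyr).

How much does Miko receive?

Miko receives €90,000.

Romilly takes two-fifths of €900,000 = €360,000. The remaining €540,000 passes to the descendants.
The descendants' portion (€540,000) is divided into 3 shares of €180,000: Oskar's €180,000 share passes to Oskar's issue; Kerensa's €180,000 share passes to Kerensa's issue; Ualani's €180,000 share passes to Ualani's issue.
Oskar's share (€180,000) is divided into 2 shares of €90,000: Miko takes €90,000; Liesel's €90,000 share passes to Liesel's issue.
Liesel's share (€90,000) is divided into 3 shares of €30,000: Svea, Uma, and Dario each take €30,000.
Kerensa's share (€180,000) passes entirely to Hector.
Ualani's share (€180,000) is divided into 4 shares of €45,000: Alma, Verity, Fionn, and Zephyr each take €45,000.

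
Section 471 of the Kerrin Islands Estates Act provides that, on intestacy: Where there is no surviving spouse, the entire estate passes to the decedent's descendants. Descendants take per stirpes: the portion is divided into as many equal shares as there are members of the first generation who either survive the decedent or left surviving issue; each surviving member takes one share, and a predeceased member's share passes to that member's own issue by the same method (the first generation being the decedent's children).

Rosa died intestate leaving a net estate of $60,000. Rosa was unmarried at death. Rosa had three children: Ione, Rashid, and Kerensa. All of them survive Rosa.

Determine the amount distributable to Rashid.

The entire $60,000 passes to the descendants.
That amount ($60,000) is divided into 3 shares of $20,000: Ione, Rashid, and Kerensa each take $20,000.

Rashid receives $20,000.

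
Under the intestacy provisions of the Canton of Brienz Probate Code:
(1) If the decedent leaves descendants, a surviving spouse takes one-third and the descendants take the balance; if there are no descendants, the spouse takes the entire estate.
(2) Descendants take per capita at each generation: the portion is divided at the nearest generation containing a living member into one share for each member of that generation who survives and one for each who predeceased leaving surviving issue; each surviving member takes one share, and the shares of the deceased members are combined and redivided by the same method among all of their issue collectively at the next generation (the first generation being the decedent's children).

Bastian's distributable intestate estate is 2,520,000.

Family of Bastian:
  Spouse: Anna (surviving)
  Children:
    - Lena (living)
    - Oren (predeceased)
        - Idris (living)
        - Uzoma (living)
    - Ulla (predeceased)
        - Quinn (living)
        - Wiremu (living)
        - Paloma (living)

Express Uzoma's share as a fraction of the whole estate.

Uzoma receives 4/45 of the estate.

Anna takes one-third of 2,520,000 = 840,000. The remaining 1,680,000 passes to the descendants.
The descendants' portion (1,680,000) is divided at the children's generation into 3 shares of 560,000. Lena takes 560,000. The 2 shares of the deceased (Oren and Ulla) are combined into a pool of 1,120,000.
That pool (1,120,000) is divided at the grandchildren's generation equally among Idris, Uzoma, Quinn, Wiremu, and Paloma: 224,000 each.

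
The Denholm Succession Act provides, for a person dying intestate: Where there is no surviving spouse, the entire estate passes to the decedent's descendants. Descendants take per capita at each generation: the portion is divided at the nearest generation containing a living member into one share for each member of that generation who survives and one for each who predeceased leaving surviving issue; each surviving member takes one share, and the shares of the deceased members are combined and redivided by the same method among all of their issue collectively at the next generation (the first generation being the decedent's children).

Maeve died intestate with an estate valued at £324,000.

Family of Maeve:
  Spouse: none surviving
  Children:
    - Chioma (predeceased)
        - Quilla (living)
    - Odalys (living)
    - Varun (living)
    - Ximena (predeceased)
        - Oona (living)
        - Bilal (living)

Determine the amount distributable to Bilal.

Bilal receives £54,000.

The entire £324,000 passes to the descendants.
That amount (£324,000) is divided at the children's generation into 4 shares of £81,000. Odalys and Varun each take £81,000. The 2 shares of the deceased (Chioma and Ximena) are combined into a pool of £162,000.
That pool (£162,000) is divided at the grandchildren's generation equally among Quilla, Oona, and Bilal: £54,000 each.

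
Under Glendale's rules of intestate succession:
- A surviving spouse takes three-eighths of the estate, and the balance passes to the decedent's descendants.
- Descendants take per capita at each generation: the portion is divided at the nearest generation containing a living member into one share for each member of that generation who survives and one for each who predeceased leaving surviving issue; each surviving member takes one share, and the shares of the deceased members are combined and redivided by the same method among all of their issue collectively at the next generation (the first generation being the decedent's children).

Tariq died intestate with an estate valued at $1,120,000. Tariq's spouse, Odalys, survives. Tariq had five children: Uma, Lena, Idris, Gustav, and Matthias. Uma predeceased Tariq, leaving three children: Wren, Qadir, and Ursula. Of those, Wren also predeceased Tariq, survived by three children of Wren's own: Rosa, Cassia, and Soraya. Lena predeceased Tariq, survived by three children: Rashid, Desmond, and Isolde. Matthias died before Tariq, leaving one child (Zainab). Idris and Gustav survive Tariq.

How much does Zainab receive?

Zainab receives $60,000.

Odalys takes three-eighths of $1,120,000 = $420,000. The remaining $700,000 passes to the descendants.
The descendants' portion ($700,000) is divided at the children's generation into 5 shares of $140,000. Idris and Gustav each take $140,000. The 3 shares of the deceased (Uma, Lena, and Matthias) are combined into a pool of $420,000.
That pool ($420,000) is divided at the grandchildren's generation into 7 shares of $60,000. Qadir, Ursula, Rashid, Desmond, Isolde, and Zainab each take $60,000. The remaining share for the deceased Wren ($60,000) is carried to the next generation.
That pool ($60,000) is divided at the great-grandchildren's generation equally among Rosa, Cassia, and Soraya: $20,000 each.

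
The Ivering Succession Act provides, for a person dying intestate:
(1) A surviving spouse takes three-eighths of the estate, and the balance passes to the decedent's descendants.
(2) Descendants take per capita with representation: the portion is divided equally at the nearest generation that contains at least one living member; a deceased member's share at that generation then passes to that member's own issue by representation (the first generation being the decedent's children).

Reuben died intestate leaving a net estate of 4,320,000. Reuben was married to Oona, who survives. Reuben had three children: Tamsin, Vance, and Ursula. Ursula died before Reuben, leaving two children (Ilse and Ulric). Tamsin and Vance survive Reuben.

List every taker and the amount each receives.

Oona: 1,620,000; Tamsin: 900,000; Vance: 900,000; Ilse: 450,000; Ulric: 450,000

Oona takes three-eighths of 4,320,000 = 1,620,000. The remaining 2,700,000 passes to the descendants.
The descendants' portion (2,700,000) is divided into 3 shares of 900,000: Tamsin and Vance each take 900,000; Ursula's 900,000 share passes to Ursula's issue.
Ursula's share (900,000) is divided into 2 shares of 450,000: Ilse and Ulric each take 450,000.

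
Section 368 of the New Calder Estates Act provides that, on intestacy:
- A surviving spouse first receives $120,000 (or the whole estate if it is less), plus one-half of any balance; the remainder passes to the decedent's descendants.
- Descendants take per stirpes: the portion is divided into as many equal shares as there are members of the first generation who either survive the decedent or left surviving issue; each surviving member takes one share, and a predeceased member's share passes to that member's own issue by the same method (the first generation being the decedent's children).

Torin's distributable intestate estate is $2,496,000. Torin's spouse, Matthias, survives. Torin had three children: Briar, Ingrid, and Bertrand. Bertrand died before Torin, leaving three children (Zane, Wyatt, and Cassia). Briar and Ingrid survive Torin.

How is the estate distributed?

Matthias first takes $120,000, leaving a balance of $2,376,000. Matthias then takes one-half of the balance ($1,188,000), for a total of $1,308,000. The remaining $1,188,000 passes to the descendants.
The descendants' portion ($1,188,000) is divided into 3 shares of $396,000: Briar and Ingrid each take $396,000; Bertrand's $396,000 share passes to Bertrand's issue.
Bertrand's share ($396,000) is divided into 3 shares of $132,000: Zane, Wyatt, and Cassia each take $132,000.

Matthias: $1,308,000; Briar: $396,000; Ingrid: $396,000; Zane: $132,000; Wyatt: $132,000; Cassia: $132,000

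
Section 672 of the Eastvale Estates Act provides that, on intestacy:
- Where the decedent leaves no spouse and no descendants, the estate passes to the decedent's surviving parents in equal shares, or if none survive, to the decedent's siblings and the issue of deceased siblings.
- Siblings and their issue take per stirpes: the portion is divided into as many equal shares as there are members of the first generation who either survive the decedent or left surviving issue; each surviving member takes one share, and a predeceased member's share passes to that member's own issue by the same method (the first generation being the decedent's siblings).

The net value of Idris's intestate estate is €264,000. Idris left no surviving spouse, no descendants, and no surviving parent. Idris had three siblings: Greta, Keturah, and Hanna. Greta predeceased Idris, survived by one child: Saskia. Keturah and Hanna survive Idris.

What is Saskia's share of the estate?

The entire €264,000 passes to the siblings and their issue.
That amount (€264,000) is divided into 3 shares of €88,000: Keturah and Hanna each take €88,000; Greta's €88,000 share passes to Greta's issue.
Greta's share (€88,000) passes entirely to Saskia.

Saskia receives €88,000.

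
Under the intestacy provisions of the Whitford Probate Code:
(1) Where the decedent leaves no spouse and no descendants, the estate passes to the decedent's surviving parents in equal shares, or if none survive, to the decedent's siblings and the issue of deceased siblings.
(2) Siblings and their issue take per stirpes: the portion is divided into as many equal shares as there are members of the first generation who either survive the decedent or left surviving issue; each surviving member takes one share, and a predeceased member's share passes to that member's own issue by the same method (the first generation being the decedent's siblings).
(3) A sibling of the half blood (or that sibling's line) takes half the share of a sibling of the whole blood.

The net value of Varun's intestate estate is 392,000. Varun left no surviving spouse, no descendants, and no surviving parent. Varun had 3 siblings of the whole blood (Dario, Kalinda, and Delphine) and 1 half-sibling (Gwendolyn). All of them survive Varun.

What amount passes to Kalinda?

Kalinda receives 112,000.

The entire 392,000 passes to the siblings and their issue.
Counting each half-blood sibling's line as half a unit, there are 7/2 units in 392,000, so one unit is 112,000. Whole-blood lines (Dario, Kalinda, and Delphine) take 112,000 each; half-blood lines (Gwendolyn) take 56,000 each.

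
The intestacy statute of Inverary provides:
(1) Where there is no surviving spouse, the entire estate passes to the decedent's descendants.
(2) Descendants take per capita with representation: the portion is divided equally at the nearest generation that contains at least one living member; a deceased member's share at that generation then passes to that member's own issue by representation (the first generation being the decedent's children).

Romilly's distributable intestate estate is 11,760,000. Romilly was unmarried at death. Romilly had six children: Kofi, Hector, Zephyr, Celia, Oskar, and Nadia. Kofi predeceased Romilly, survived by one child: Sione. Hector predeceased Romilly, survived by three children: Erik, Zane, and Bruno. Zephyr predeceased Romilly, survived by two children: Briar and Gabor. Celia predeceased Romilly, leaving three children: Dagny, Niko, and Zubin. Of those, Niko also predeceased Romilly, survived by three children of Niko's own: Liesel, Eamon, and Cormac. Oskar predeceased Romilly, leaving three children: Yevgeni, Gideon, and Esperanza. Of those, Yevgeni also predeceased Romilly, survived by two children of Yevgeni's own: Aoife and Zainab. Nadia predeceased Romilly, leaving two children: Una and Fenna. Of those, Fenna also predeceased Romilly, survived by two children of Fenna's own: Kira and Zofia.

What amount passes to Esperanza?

The entire 11,760,000 passes to the descendants.
No child survives, so the initial division is made at the grandchildren's generation.
That amount (11,760,000) is divided into 14 shares of 840,000: Sione, Erik, Zane, Bruno, Briar, Gabor, Dagny, Zubin, Gideon, Esperanza, and Una each take 840,000; Niko's 840,000 share passes to Niko's issue; Yevgeni's 840,000 share passes to Yevgeni's issue; Fenna's 840,000 share passes to Fenna's issue.
Niko's share (840,000) is divided into 3 shares of 280,000: Liesel, Eamon, and Cormac each take 280,000.
Yevgeni's share (840,000) is divided into 2 shares of 420,000: Aoife and Zainab each take 420,000.
Fenna's share (840,000) is divided into 2 shares of 420,000: Kira and Zofia each take 420,000.

Esperanza receives 840,000.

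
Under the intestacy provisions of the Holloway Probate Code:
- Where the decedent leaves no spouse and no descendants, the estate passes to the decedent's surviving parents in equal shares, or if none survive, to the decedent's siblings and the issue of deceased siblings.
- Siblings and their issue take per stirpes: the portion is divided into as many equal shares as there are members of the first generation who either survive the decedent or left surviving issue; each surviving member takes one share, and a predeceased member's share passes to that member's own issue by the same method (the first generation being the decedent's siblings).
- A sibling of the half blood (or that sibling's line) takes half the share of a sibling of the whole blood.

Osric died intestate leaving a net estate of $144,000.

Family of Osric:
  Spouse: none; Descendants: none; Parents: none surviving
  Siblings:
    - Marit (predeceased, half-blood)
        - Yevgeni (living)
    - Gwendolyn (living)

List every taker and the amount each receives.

The entire $144,000 passes to the siblings and their issue.
Counting each half-blood sibling's line as half a unit, there are 3/2 units in $144,000, so one unit is $96,000. Whole-blood lines (Gwendolyn) take $96,000 each; half-blood lines (Marit) take $48,000 each.
Marit's share ($48,000) passes entirely to Yevgeni.

Yevgeni: $48,000; Gwendolyn: $96,000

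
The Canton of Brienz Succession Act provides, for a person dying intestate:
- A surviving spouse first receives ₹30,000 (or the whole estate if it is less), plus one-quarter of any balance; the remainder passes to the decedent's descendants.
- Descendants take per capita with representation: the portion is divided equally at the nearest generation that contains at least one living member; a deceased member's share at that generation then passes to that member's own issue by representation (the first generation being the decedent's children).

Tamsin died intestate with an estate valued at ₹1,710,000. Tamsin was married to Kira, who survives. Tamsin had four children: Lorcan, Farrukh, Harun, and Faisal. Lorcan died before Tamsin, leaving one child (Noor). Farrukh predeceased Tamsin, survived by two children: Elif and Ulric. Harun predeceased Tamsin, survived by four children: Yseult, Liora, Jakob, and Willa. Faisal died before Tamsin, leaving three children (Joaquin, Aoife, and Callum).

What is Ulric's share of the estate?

Ulric receives ₹126,000.

Kira first takes ₹30,000, leaving a balance of ₹1,680,000. Kira then takes one-quarter of the balance (₹420,000), for a total of ₹450,000. The remaining ₹1,260,000 passes to the descendants.
No child survives, so the initial division is made at the grandchildren's generation.
The descendants' portion (₹1,260,000) is divided into 10 shares of ₹126,000: Noor, Elif, Ulric, Yseult, Liora, Jakob, Willa, Joaquin, Aoife, and Callum each take ₹126,000.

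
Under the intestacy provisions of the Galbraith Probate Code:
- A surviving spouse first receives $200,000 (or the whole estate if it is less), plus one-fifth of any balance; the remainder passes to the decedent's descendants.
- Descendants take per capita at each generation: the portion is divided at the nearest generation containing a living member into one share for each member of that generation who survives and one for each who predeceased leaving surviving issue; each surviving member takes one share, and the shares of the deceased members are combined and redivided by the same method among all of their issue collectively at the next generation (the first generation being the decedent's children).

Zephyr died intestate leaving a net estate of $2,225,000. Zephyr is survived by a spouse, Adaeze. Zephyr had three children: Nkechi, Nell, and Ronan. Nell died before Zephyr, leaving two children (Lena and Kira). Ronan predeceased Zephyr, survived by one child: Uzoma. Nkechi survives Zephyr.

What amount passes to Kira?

Adaeze first takes $200,000, leaving a balance of $2,025,000. Adaeze then takes one-fifth of the balance ($405,000), for a total of $605,000. The remaining $1,620,000 passes to the descendants.
The descendants' portion ($1,620,000) is divided at the children's generation into 3 shares of $540,000. Nkechi takes $540,000. The 2 shares of the deceased (Nell and Ronan) are combined into a pool of $1,080,000.
That pool ($1,080,000) is divided at the grandchildren's generation equally among Lena, Kira, and Uzoma: $360,000 each.

Kira receives $360,000.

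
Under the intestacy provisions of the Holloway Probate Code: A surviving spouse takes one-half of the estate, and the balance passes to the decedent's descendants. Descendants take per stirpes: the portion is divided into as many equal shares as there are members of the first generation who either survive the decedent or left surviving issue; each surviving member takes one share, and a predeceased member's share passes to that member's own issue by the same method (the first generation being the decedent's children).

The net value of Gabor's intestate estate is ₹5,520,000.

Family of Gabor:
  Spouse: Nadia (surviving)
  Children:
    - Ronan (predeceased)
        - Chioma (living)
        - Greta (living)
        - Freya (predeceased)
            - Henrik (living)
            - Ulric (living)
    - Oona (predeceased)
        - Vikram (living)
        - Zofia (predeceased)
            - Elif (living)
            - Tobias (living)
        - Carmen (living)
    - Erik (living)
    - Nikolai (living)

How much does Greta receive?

Nadia takes one-half of ₹5,520,000 = ₹2,760,000. The remaining ₹2,760,000 passes to the descendants.
The descendants' portion (₹2,760,000) is divided into 4 shares of ₹690,000: Erik and Nikolai each take ₹690,000; Ronan's ₹690,000 share passes to Ronan's issue; Oona's ₹690,000 share passes to Oona's issue.
Ronan's share (₹690,000) is divided into 3 shares of ₹230,000: Chioma and Greta each take ₹230,000; Freya's ₹230,000 share passes to Freya's issue.
Freya's share (₹230,000) is divided into 2 shares of ₹115,000: Henrik and Ulric each take ₹115,000.
Oona's share (₹690,000) is divided into 3 shares of ₹230,000: Vikram and Carmen each take ₹230,000; Zofia's ₹230,000 share passes to Zofia's issue.
Zofia's share (₹230,000) is divided into 2 shares of ₹115,000: Elif and Tobias each take ₹115,000.

Greta receives ₹230,000.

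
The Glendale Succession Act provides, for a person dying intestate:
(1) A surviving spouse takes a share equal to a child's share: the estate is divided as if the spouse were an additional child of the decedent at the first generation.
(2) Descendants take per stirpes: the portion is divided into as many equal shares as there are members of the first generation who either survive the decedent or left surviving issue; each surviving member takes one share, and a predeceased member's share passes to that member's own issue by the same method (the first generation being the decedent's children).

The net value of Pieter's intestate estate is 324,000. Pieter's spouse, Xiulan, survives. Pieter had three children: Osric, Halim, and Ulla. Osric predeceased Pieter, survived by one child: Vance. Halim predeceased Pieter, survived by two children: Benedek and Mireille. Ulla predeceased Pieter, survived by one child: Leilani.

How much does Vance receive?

The spouse counts as an additional share at the children's level, so there are 4 primary shares of 81,000. Xiulan takes one such share (81,000).
The children's combined portion (243,000) is divided into 3 shares of 81,000: Osric's 81,000 share passes to Osric's issue; Halim's 81,000 share passes to Halim's issue; Ulla's 81,000 share passes to Ulla's issue.
Osric's share (81,000) passes entirely to Vance.
Halim's share (81,000) is divided into 2 shares of 40,500: Benedek and Mireille each take 40,500.
Ulla's share (81,000) passes entirely to Leilani.

Vance receives 81,000.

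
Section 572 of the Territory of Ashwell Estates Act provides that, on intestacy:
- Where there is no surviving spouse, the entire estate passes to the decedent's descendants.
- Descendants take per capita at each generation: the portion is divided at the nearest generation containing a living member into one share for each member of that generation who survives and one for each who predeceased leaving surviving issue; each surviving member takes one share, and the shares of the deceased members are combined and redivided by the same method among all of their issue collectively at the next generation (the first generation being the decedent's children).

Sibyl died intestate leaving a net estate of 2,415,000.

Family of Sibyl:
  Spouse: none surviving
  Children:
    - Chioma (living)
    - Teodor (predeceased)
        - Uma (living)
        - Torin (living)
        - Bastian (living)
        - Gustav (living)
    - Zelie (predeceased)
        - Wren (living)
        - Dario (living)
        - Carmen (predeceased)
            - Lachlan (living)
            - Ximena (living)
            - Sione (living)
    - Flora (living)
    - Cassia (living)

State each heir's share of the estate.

Chioma: 483,000; Uma: 138,000; Torin: 138,000; Bastian: 138,000; Gustav: 138,000; Wren: 138,000; Dario: 138,000; Lachlan: 46,000; Ximena: 46,000; Sione: 46,000; Flora: 483,000; Cassia: 483,000

The entire 2,415,000 passes to the descendants.
That amount (2,415,000) is divided at the children's generation into 5 shares of 483,000. Chioma, Flora, and Cassia each take 483,000. The 2 shares of the deceased (Teodor and Zelie) are combined into a pool of 966,000.
That pool (966,000) is divided at the grandchildren's generation into 7 shares of 138,000. Uma, Torin, Bastian, Gustav, Wren, and Dario each take 138,000. The remaining share for the deceased Carmen (138,000) is carried to the next generation.
That pool (138,000) is divided at the great-grandchildren's generation equally among Lachlan, Ximena, and Sione: 46,000 each.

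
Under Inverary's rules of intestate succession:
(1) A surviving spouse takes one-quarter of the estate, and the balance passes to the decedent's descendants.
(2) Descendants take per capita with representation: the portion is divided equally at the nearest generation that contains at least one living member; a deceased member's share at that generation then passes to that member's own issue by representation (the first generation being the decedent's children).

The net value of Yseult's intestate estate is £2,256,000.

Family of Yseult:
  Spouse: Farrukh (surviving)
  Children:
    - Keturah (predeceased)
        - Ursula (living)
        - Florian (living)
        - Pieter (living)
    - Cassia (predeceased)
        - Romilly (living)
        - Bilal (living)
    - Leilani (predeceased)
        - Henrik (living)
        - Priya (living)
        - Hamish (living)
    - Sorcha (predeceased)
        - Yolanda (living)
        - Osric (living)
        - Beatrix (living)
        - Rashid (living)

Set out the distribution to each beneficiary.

Farrukh: £564,000; Ursula: £141,000; Florian: £141,000; Pieter: £141,000; Romilly: £141,000; Bilal: £141,000; Henrik: £141,000; Priya: £141,000; Hamish: £141,000; Yolanda: £141,000; Osric: £141,000; Beatrix: £141,000; Rashid: £141,000

Farrukh takes one-quarter of £2,256,000 = £564,000. The remaining £1,692,000 passes to the descendants.
No child survives, so the initial division is made at the grandchildren's generation.
The descendants' portion (£1,692,000) is divided into 12 shares of £141,000: Ursula, Florian, Pieter, Romilly, Bilal, Henrik, Priya, Hamish, Yolanda, Osric, Beatrix, and Rashid each take £141,000.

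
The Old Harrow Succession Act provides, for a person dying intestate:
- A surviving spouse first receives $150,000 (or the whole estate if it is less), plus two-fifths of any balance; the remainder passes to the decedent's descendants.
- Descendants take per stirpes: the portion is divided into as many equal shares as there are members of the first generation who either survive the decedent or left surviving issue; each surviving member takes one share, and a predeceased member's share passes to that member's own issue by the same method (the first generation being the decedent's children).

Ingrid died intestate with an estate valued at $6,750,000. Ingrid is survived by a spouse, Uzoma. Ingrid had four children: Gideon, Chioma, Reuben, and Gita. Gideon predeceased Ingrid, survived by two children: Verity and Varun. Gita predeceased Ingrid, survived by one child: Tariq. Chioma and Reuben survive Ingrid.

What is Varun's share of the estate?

Uzoma first takes $150,000, leaving a balance of $6,600,000. Uzoma then takes two-fifths of the balance ($2,640,000), for a total of $2,790,000. The remaining $3,960,000 passes to the descendants.
The descendants' portion ($3,960,000) is divided into 4 shares of $990,000: Chioma and Reuben each take $990,000; Gideon's $990,000 share passes to Gideon's issue; Gita's $990,000 share passes to Gita's issue.
Gideon's share ($990,000) is divided into 2 shares of $495,000: Verity and Varun each take $495,000.
Gita's share ($990,000) passes entirely to Tariq.

Varun receives $495,000.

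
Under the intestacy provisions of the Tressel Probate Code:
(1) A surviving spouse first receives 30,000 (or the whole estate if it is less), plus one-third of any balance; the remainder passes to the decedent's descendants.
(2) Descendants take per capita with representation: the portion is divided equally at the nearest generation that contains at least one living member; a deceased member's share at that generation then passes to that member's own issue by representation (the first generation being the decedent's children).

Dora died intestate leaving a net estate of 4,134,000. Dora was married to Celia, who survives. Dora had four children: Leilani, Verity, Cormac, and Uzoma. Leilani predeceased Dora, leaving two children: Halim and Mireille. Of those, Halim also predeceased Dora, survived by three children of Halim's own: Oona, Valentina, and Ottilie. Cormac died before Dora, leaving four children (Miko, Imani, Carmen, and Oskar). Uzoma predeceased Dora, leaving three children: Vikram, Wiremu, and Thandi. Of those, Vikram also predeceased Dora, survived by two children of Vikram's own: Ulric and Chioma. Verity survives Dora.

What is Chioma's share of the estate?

Chioma receives 114,000.

Celia first takes 30,000, leaving a balance of 4,104,000. Celia then takes one-third of the balance (1,368,000), for a total of 1,398,000. The remaining 2,736,000 passes to the descendants.
The descendants' portion (2,736,000) is divided into 4 shares of 684,000: Verity takes 684,000; Leilani's 684,000 share passes to Leilani's issue; Cormac's 684,000 share passes to Cormac's issue; Uzoma's 684,000 share passes to Uzoma's issue.
Leilani's share (684,000) is divided into 2 shares of 342,000: Mireille takes 342,000; Halim's 342,000 share passes to Halim's issue.
Halim's share (342,000) is divided into 3 shares of 114,000: Oona, Valentina, and Ottilie each take 114,000.
Cormac's share (684,000) is divided into 4 shares of 171,000: Miko, Imani, Carmen, and Oskar each take 171,000.
Uzoma's share (684,000) is divided into 3 shares of 228,000: Wiremu and Thandi each take 228,000; Vikram's 228,000 share passes to Vikram's issue.
Vikram's share (228,000) is divided into 2 shares of 114,000: Ulric and Chioma each take 114,000.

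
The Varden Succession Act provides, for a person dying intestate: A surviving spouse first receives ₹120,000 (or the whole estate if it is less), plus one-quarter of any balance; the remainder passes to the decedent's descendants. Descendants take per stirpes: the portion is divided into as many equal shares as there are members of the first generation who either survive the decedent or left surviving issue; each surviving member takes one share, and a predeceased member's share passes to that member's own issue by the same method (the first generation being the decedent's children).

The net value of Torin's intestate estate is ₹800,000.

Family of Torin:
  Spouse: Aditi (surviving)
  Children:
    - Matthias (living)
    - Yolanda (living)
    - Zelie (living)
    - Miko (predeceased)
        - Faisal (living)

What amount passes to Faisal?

Aditi first takes ₹120,000, leaving a balance of ₹680,000. Aditi then takes one-quarter of the balance (₹170,000), for a total of ₹290,000. The remaining ₹510,000 passes to the descendants.
The descendants' portion (₹510,000) is divided into 4 shares of ₹127,500: Matthias, Yolanda, and Zelie each take ₹127,500; Miko's ₹127,500 share passes to Miko's issue.
Miko's share (₹127,500) passes entirely to Faisal.

Faisal receives ₹127,500.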